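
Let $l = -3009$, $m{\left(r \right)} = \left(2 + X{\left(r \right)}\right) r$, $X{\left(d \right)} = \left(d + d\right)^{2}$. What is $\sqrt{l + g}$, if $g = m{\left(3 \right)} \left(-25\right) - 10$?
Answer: $i \sqrt{5869} \approx 76.609 i$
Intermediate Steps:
$X{\left(d \right)} = 4 d^{2}$ ($X{\left(d \right)} = \left(2 d\right)^{2} = 4 d^{2}$)
$m{\left(r \right)} = r \left(2 + 4 r^{2}\right)$ ($m{\left(r \right)} = \left(2 + 4 r^{2}\right) r = r \left(2 + 4 r^{2}\right)$)
$g = -2860$ ($g = \left(2 \cdot 3 + 4 \cdot 3^{3}\right) \left(-25\right) - 10 = \left(6 + 4 \cdot 27\right) \left(-25\right) - 10 = \left(6 + 108\right) \left(-25\right) - 10 = 114 \left(-25\right) - 10 = -2850 - 10 = -2860$)
$\sqrt{l + g} = \sqrt{-3009 - 2860} = \sqrt{-5869} = i \sqrt{5869}$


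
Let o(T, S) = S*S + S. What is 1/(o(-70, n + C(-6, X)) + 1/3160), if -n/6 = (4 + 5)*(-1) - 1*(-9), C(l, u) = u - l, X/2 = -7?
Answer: 3160/176961 ≈ 0.017857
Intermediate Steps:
X = -14 (X = 2*(-7) = -14)
n = 0 (n = -6*((4 + 5)*(-1) - 1*(-9)) = -6*(9*(-1) + 9) = -6*(-9 + 9) = -6*0 = 0)
o(T, S) = S + S**2 (o(T, S) = S**2 + S = S + S**2)
1/(o(-70, n + C(-6, X)) + 1/3160) = 1/((0 + (-14 - 1*(-6)))*(1 + (0 + (-14 - 1*(-6)))) + 1/3160) = 1/((0 + (-14 + 6))*(1 + (0 + (-14 + 6))) + 1/3160) = 1/((0 - 8)*(1 + (0 - 8)) + 1/3160) = 1/(-8*(1 - 8) + 1/3160) = 1/(-8*(-7) + 1/3160) = 1/(56 + 1/3160) = 1/(176961/3160) = 3160/176961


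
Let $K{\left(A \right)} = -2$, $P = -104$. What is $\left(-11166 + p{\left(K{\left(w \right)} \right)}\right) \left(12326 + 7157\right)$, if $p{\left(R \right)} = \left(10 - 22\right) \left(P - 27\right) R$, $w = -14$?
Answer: $-278801730$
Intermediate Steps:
$p{\left(R \right)} = 1572 R$ ($p{\left(R \right)} = \left(10 - 22\right) \left(-104 - 27\right) R = \left(-12\right) \left(-131\right) R = 1572 R$)
$\left(-11166 + p{\left(K{\left(w \right)} \right)}\right) \left(12326 + 7157\right) = \left(-11166 + 1572 \left(-2\right)\right) \left(12326 + 7157\right) = \left(-11166 - 3144\right) 19483 = \left(-14310\right) 19483 = -278801730$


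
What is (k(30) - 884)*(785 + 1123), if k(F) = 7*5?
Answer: -1619892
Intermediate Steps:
k(F) = 35
(k(30) - 884)*(785 + 1123) = (35 - 884)*(785 + 1123) = -849*1908 = -1619892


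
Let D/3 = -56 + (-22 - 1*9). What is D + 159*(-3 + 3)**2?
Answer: -261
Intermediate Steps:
D = -261 (D = 3*(-56 + (-22 - 1*9)) = 3*(-56 + (-22 - 9)) = 3*(-56 - 31) = 3*(-87) = -261)
D + 159*(-3 + 3)**2 = -261 + 159*(-3 + 3)**2 = -261 + 159*0**2 = -261 + 159*0 = -261 + 0 = -261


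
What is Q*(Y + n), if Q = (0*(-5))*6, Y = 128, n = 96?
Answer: 0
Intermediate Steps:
Q = 0 (Q = 0*6 = 0)
Q*(Y + n) = 0*(128 + 96) = 0*224 = 0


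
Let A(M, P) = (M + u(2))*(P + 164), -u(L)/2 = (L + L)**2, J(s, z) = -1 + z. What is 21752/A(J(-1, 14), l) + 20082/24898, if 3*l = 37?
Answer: -711449853/125124899 ≈ -5.6859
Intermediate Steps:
l = 37/3 (l = (1/3)*37 = 37/3 ≈ 12.333)
u(L) = -8*L**2 (u(L) = -2*(L + L)**2 = -2*4*L**2 = -8*L**2)
A(M, P) = (-32 + M)*(164 + P) (A(M, P) = (M - 8*2**2)*(P + 164) = (M - 8*4)*(164 + P) = (M - 32)*(164 + P) = (-32 + M)*(164 + P))
21752/A(J(-1, 14), l) + 20082/24898 = 21752/(-5248 - 32*37/3 + 164*(-1 + 14) + (-1 + 14)*(37/3)) + 20082/24898 = 21752/(-5248 - 1184/3 + 164*13 + 13*(37/3)) + 20082*(1/24898) = 21752/(-5248 - 1184/3 + 2132 + 481/3) + 10041/12449 = 21752/(-10051/3) + 10041/12449 = 21752*(-3/10051) + 10041/12449 = -65256/10051 + 10041/12449 = -711449853/125124899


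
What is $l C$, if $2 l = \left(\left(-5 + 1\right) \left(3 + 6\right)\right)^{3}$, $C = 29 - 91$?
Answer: $1446336$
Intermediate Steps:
$C = -62$
$l = -23328$ ($l = \frac{\left(\left(-5 + 1\right) \left(3 + 6\right)\right)^{3}}{2} = \frac{\left(\left(-4\right) 9\right)^{3}}{2} = \frac{\left(-36\right)^{3}}{2} = \frac{1}{2} \left(-46656\right) = -23328$)
$l C = \left(-23328\right) \left(-62\right) = 1446336$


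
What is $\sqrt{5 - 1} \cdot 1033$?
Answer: $2066$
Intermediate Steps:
$\sqrt{5 - 1} \cdot 1033 = \sqrt{4} \cdot 1033 = 2 \cdot 1033 = 2066$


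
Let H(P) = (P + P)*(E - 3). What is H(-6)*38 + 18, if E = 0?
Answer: 1386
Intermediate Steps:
H(P) = -6*P (H(P) = (P + P)*(0 - 3) = (2*P)*(-3) = -6*P)
H(-6)*38 + 18 = -6*(-6)*38 + 18 = 36*38 + 18 = 1368 + 18 = 1386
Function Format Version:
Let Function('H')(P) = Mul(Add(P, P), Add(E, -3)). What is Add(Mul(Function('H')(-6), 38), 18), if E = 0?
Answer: 1386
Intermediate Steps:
Function('H')(P) = Mul(-6, P) (Function('H')(P) = Mul(Add(P, P), Add(0, -3)) = Mul(Mul(2, P), -3) = Mul(-6, P))
Add(Mul(Function('H')(-6), 38), 18) = Add(Mul(Mul(-6, -6), 38), 18) = Add(Mul(36, 38), 18) = Add(1368, 18) = 1386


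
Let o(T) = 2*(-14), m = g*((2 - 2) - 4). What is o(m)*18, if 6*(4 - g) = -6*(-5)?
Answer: -504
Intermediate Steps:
g = -1 (g = 4 - (-1)*(-5) = 4 - 1/6*30 = 4 - 5 = -1)
m = 4 (m = -((2 - 2) - 4) = -(0 - 4) = -1*(-4) = 4)
o(T) = -28
o(m)*18 = -28*18 = -504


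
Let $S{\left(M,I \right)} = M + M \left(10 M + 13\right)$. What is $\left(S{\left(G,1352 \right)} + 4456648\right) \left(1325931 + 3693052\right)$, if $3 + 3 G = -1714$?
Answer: $\frac{348912711735664}{9} \approx 3.8768 \cdot 10^{13}$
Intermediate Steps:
$G = - \frac{1717}{3}$ ($G = -1 + \frac{1}{3} \left(-1714\right) = -1 - \frac{1714}{3} = - \frac{1717}{3} \approx -572.33$)
$S{\left(M,I \right)} = M + M \left(13 + 10 M\right)$
$\left(S{\left(G,1352 \right)} + 4456648\right) \left(1325931 + 3693052\right) = \left(2 \left(- \frac{1717}{3}\right) \left(7 + 5 \left(- \frac{1717}{3}\right)\right) + 4456648\right) \left(1325931 + 3693052\right) = \left(2 \left(- \frac{1717}{3}\right) \left(7 - \frac{8585}{3}\right) + 4456648\right) 5018983 = \left(2 \left(- \frac{1717}{3}\right) \left(- \frac{8564}{3}\right) + 4456648\right) 5018983 = \left(\frac{29408776}{9} + 4456648\right) 5018983 = \frac{69518608}{9} \cdot 5018983 = \frac{348912711735664}{9}$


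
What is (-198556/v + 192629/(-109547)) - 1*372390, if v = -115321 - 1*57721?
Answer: -3529561403245573/9478115987 ≈ -3.7239e+5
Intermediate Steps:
v = -173042 (v = -115321 - 57721 = -173042)
(-198556/v + 192629/(-109547)) - 1*372390 = (-198556/(-173042) + 192629/(-109547)) - 1*372390 = (-198556*(-1/173042) + 192629*(-1/109547)) - 372390 = (99278/86521 - 192629/109547) - 372390 = -5790846643/9478115987 - 372390 = -3529561403245573/9478115987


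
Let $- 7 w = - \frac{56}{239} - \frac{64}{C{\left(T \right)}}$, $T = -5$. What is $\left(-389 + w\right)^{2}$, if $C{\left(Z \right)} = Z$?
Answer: $\frac{10686367538001}{69973225} \approx 1.5272 \cdot 10^{5}$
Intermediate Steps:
$w = - \frac{15016}{8365}$ ($w = - \frac{- \frac{56}{239} - \frac{64}{-5}}{7} = - \frac{\left(-56\right) \frac{1}{239} - - \frac{64}{5}}{7} = - \frac{- \frac{56}{239} + \frac{64}{5}}{7} = \left(- \frac{1}{7}\right) \frac{15016}{1195} = - \frac{15016}{8365} \approx -1.7951$)
$\left(-389 + w\right)^{2} = \left(-389 - \frac{15016}{8365}\right)^{2} = \left(- \frac{3269001}{8365}\right)^{2} = \frac{10686367538001}{69973225}$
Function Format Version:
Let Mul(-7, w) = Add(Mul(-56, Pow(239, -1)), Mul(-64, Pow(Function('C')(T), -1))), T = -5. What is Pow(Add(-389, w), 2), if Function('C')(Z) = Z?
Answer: Rational(10686367538001, 69973225) ≈ 1.5272e+5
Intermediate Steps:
w = Rational(-15016, 8365) (w = Mul(Rational(-1, 7), Add(Mul(-56, Pow(239, -1)), Mul(-64, Pow(-5, -1)))) = Mul(Rational(-1, 7), Add(Mul(-56, Rational(1, 239)), Mul(-64, Rational(-1, 5)))) = Mul(Rational(-1, 7), Add(Rational(-56, 239), Rational(64, 5))) = Mul(Rational(-1, 7), Rational(15016, 1195)) = Rational(-15016, 8365) ≈ -1.7951)
Pow(Add(-389, w), 2) = Pow(Add(-389, Rational(-15016, 8365)), 2) = Pow(Rational(-3269001, 8365), 2) = Rational(10686367538001, 69973225)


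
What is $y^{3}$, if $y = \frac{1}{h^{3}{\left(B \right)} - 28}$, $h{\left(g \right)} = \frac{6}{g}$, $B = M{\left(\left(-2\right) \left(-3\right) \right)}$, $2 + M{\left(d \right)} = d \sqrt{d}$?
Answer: $- \frac{72208823618711514185}{1580042917057378355805887} - \frac{240179518768528953 \sqrt{6}}{1580042917057378355805887} \approx -4.6073 \cdot 10^{-5}$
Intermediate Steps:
$M{\left(d \right)} = -2 + d^{\frac{3}{2}}$ ($M{\left(d \right)} = -2 + d \sqrt{d} = -2 + d^{\frac{3}{2}}$)
$B = -2 + 6 \sqrt{6}$ ($B = -2 + \left(\left(-2\right) \left(-3\right)\right)^{\frac{3}{2}} = -2 + 6^{\frac{3}{2}} = -2 + 6 \sqrt{6} \approx 12.697$)
$y = \frac{1}{-28 + \frac{216}{\left(-2 + 6 \sqrt{6}\right)^{3}}}$ ($y = \frac{1}{\left(\frac{6}{-2 + 6 \sqrt{6}}\right)^{3} - 28} = \frac{1}{\frac{216}{\left(-2 + 6 \sqrt{6}\right)^{3}} - 28} = \frac{1}{-28 + \frac{216}{\left(-2 + 6 \sqrt{6}\right)^{3}}} \approx -0.035849$)
$y^{3} = \left(- \frac{4164155}{116472383} - \frac{4617 \sqrt{6}}{116472383}\right)^{3}$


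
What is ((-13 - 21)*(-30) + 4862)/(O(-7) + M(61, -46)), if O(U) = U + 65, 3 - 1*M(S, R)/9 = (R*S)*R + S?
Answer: -2941/581074 ≈ -0.0050613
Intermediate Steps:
M(S, R) = 27 - 9*S - 9*S*R**2 (M(S, R) = 27 - 9*((R*S)*R + S) = 27 - 9*(S*R**2 + S) = 27 - 9*(S + S*R**2) = 27 + (-9*S - 9*S*R**2) = 27 - 9*S - 9*S*R**2)
O(U) = 65 + U
((-13 - 21)*(-30) + 4862)/(O(-7) + M(61, -46)) = ((-13 - 21)*(-30) + 4862)/((65 - 7) + (27 - 9*61 - 9*61*(-46)**2)) = (-34*(-30) + 4862)/(58 + (27 - 549 - 9*61*2116)) = (1020 + 4862)/(58 + (27 - 549 - 1161684)) = 5882/(58 - 1162206) = 5882/(-1162148) = 5882*(-1/1162148) = -2941/581074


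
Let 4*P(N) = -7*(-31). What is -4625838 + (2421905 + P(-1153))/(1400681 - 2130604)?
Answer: -13506031889733/2919692 ≈ -4.6258e+6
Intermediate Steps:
P(N) = 217/4 (P(N) = (-7*(-31))/4 = (¼)*217 = 217/4)
-4625838 + (2421905 + P(-1153))/(1400681 - 2130604) = -4625838 + (2421905 + 217/4)/(1400681 - 2130604) = -4625838 + (9687837/4)/(-729923) = -4625838 + (9687837/4)*(-1/729923) = -4625838 - 9687837/2919692 = -13506031889733/2919692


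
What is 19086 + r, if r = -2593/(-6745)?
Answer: 128737663/6745 ≈ 19086.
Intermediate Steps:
r = 2593/6745 (r = -2593*(-1/6745) = 2593/6745 ≈ 0.38443)
19086 + r = 19086 + 2593/6745 = 128737663/6745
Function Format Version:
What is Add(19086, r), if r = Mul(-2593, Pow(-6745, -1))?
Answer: Rational(128737663, 6745) ≈ 19086.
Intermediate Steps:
r = Rational(2593, 6745) (r = Mul(-2593, Rational(-1, 6745)) = Rational(2593, 6745) ≈ 0.38443)
Add(19086, r) = Add(19086, Rational(2593, 6745)) = Rational(128737663, 6745)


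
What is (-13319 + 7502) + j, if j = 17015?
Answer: 11198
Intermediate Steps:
(-13319 + 7502) + j = (-13319 + 7502) + 17015 = -5817 + 17015 = 11198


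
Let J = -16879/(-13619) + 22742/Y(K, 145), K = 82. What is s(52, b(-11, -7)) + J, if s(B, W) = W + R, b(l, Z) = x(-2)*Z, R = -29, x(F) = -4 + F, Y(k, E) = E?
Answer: 337842568/1974755 ≈ 171.08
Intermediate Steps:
J = 312170753/1974755 (J = -16879/(-13619) + 22742/145 = -16879*(-1/13619) + 22742*(1/145) = 16879/13619 + 22742/145 = 312170753/1974755 ≈ 158.08)
b(l, Z) = -6*Z (b(l, Z) = (-4 - 2)*Z = -6*Z)
s(B, W) = -29 + W (s(B, W) = W - 29 = -29 + W)
s(52, b(-11, -7)) + J = (-29 - 6*(-7)) + 312170753/1974755 = (-29 + 42) + 312170753/1974755 = 13 + 312170753/1974755 = 337842568/1974755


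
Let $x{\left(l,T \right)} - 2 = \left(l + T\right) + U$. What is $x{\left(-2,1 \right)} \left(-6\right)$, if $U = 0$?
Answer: $-6$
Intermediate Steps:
$x{\left(l,T \right)} = 2 + T + l$ ($x{\left(l,T \right)} = 2 + \left(\left(l + T\right) + 0\right) = 2 + \left(\left(T + l\right) + 0\right) = 2 + \left(T + l\right) = 2 + T + l$)
$x{\left(-2,1 \right)} \left(-6\right) = \left(2 + 1 - 2\right) \left(-6\right) = 1 \left(-6\right) = -6$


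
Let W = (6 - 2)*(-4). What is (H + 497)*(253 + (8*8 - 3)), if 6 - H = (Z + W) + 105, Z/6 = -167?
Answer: 444624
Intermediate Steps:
Z = -1002 (Z = 6*(-167) = -1002)
W = -16 (W = 4*(-4) = -16)
H = 919 (H = 6 - ((-1002 - 16) + 105) = 6 - (-1018 + 105) = 6 - 1*(-913) = 6 + 913 = 919)
(H + 497)*(253 + (8*8 - 3)) = (919 + 497)*(253 + (8*8 - 3)) = 1416*(253 + (64 - 3)) = 1416*(253 + 61) = 1416*314 = 444624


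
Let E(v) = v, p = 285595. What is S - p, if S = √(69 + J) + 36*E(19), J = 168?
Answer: -284911 + √237 ≈ -2.8490e+5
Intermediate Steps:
S = 684 + √237 (S = √(69 + 168) + 36*19 = √237 + 684 = 684 + √237 ≈ 699.39)
S - p = (684 + √237) - 1*285595 = (684 + √237) - 285595 = -284911 + √237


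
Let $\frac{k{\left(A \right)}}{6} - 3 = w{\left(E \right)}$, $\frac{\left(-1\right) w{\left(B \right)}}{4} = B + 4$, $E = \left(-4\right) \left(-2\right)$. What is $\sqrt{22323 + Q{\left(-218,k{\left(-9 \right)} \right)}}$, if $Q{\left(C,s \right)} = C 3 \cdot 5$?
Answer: $3 \sqrt{2117} \approx 138.03$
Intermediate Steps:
$E = 8$
$w{\left(B \right)} = -16 - 4 B$ ($w{\left(B \right)} = - 4 \left(B + 4\right) = - 4 \left(4 + B\right) = -16 - 4 B$)
$k{\left(A \right)} = -270$ ($k{\left(A \right)} = 18 + 6 \left(-16 - 32\right) = 18 + 6 \left(-48\right) = 18 - 288 = -270$)
$Q{\left(C,s \right)} = 15 C$ ($Q{\left(C,s \right)} = 3 C 5 = 15 C$)
$\sqrt{22323 + Q{\left(-218,k{\left(-9 \right)} \right)}} = \sqrt{22323 + 15 \left(-218\right)} = \sqrt{22323 - 3270} = \sqrt{19053} = 3 \sqrt{2117}$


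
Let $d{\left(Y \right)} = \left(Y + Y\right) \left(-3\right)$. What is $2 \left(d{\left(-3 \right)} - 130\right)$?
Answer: $-224$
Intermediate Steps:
$d{\left(Y \right)} = - 6 Y$ ($d{\left(Y \right)} = 2 Y \left(-3\right) = - 6 Y$)
$2 \left(d{\left(-3 \right)} - 130\right) = 2 \left(\left(-6\right) \left(-3\right) - 130\right) = 2 \left(18 - 130\right) = 2 \left(-112\right) = -224$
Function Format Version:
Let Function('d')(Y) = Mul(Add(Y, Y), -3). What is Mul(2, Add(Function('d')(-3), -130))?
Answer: -224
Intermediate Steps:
Function('d')(Y) = Mul(-6, Y) (Function('d')(Y) = Mul(Mul(2, Y), -3) = Mul(-6, Y))
Mul(2, Add(Function('d')(-3), -130)) = Mul(2, Add(Mul(-6, -3), -130)) = Mul(2, Add(18, -130)) = Mul(2, -112) = -224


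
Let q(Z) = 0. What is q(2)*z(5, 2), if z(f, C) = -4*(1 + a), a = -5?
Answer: 0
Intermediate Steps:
z(f, C) = 16 (z(f, C) = -4*(1 - 5) = -4*(-4) = 16)
q(2)*z(5, 2) = 0*16 = 0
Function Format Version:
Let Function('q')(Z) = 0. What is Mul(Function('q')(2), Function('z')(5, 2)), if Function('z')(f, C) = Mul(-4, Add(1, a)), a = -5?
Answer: 0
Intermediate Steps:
Function('z')(f, C) = 16 (Function('z')(f, C) = Mul(-4, Add(1, -5)) = Mul(-4, -4) = 16)
Mul(Function('q')(2), Function('z')(5, 2)) = Mul(0, 16) = 0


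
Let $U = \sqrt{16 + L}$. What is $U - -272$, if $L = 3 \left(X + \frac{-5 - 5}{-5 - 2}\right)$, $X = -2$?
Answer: $272 + \frac{10 \sqrt{7}}{7} \approx 275.78$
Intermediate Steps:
$L = - \frac{12}{7}$ ($L = 3 \left(-2 + \frac{-5 - 5}{-5 - 2}\right) = 3 \left(-2 - \frac{10}{-7}\right) = 3 \left(-2 - - \frac{10}{7}\right) = 3 \left(-2 + \frac{10}{7}\right) = 3 \left(- \frac{4}{7}\right) = - \frac{12}{7} \approx -1.7143$)
$U = \frac{10 \sqrt{7}}{7}$ ($U = \sqrt{16 - \frac{12}{7}} = \sqrt{\frac{100}{7}} = \frac{10 \sqrt{7}}{7} \approx 3.7796$)
$U - -272 = \frac{10 \sqrt{7}}{7} - -272 = \frac{10 \sqrt{7}}{7} + 272 = 272 + \frac{10 \sqrt{7}}{7}$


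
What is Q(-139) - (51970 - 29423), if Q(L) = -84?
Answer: -22631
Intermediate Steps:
Q(-139) - (51970 - 29423) = -84 - (51970 - 29423) = -84 - 1*22547 = -84 - 22547 = -22631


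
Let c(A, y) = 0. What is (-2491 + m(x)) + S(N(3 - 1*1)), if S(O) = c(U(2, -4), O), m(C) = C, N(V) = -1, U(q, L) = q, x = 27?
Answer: -2464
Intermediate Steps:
S(O) = 0
(-2491 + m(x)) + S(N(3 - 1*1)) = (-2491 + 27) + 0 = -2464 + 0 = -2464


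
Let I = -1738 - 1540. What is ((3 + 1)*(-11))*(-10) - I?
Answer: 3718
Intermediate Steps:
I = -3278
((3 + 1)*(-11))*(-10) - I = ((3 + 1)*(-11))*(-10) - 1*(-3278) = (4*(-11))*(-10) + 3278 = -44*(-10) + 3278 = 440 + 3278 = 3718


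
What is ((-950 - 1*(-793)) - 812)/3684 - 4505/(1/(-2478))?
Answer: 13708642597/1228 ≈ 1.1163e+7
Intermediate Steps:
((-950 - 1*(-793)) - 812)/3684 - 4505/(1/(-2478)) = ((-950 + 793) - 812)*(1/3684) - 4505/(-1/2478) = (-157 - 812)*(1/3684) - 4505*(-2478) = -969*1/3684 + 11163390 = -323/1228 + 11163390 = 13708642597/1228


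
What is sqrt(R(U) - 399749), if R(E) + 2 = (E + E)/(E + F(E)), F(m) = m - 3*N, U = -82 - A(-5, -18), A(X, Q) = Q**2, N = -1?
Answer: 3*I*sqrt(29069864147)/809 ≈ 632.26*I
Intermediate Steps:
U = -406 (U = -82 - 1*(-18)**2 = -82 - 1*324 = -82 - 324 = -406)
F(m) = 3 + m (F(m) = m - 3*(-1) = m + 3 = 3 + m)
R(E) = -2 + 2*E/(3 + 2*E) (R(E) = -2 + (E + E)/(E + (3 + E)) = -2 + (2*E)/(3 + 2*E) = -2 + 2*E/(3 + 2*E))
sqrt(R(U) - 399749) = sqrt(2*(-3 - 1*(-406))/(3 + 2*(-406)) - 399749) = sqrt(2*(-3 + 406)/(3 - 812) - 399749) = sqrt(2*403/(-809) - 399749) = sqrt(2*(-1/809)*403 - 399749) = sqrt(-806/809 - 399749) = sqrt(-323397747/809) = 3*I*sqrt(29069864147)/809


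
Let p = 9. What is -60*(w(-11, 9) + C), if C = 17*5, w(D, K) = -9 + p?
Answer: -5100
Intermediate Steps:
w(D, K) = 0 (w(D, K) = -9 + 9 = 0)
C = 85
-60*(w(-11, 9) + C) = -60*(0 + 85) = -60*85 = -5100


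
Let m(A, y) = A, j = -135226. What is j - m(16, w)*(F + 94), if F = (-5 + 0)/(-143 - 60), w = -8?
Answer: -27756270/203 ≈ -1.3673e+5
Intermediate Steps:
F = 5/203 (F = -5/(-203) = -5*(-1/203) = 5/203 ≈ 0.024631)
j - m(16, w)*(F + 94) = -135226 - 16*(5/203 + 94) = -135226 - 16*19087/203 = -135226 - 1*305392/203 = -135226 - 305392/203 = -27756270/203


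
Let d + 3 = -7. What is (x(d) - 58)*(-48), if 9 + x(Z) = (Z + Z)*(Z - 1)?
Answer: -7344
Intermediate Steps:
d = -10 (d = -3 - 7 = -10)
x(Z) = -9 + 2*Z*(-1 + Z) (x(Z) = -9 + (Z + Z)*(Z - 1) = -9 + (2*Z)*(-1 + Z) = -9 + 2*Z*(-1 + Z))
(x(d) - 58)*(-48) = ((-9 - 2*(-10) + 2*(-10)**2) - 58)*(-48) = ((-9 + 20 + 2*100) - 58)*(-48) = ((-9 + 20 + 200) - 58)*(-48) = (211 - 58)*(-48) = 153*(-48) = -7344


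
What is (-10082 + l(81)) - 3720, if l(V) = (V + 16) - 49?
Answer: -13754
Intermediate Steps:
l(V) = -33 + V (l(V) = (16 + V) - 49 = -33 + V)
(-10082 + l(81)) - 3720 = (-10082 + (-33 + 81)) - 3720 = (-10082 + 48) - 3720 = -10034 - 3720 = -13754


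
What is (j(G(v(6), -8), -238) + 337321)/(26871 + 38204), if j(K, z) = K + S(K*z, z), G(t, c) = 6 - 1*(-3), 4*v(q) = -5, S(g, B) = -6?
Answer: 337324/65075 ≈ 5.1836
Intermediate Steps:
v(q) = -5/4 (v(q) = (¼)*(-5) = -5/4)
G(t, c) = 9 (G(t, c) = 6 + 3 = 9)
j(K, z) = -6 + K (j(K, z) = K - 6 = -6 + K)
(j(G(v(6), -8), -238) + 337321)/(26871 + 38204) = ((-6 + 9) + 337321)/(26871 + 38204) = (3 + 337321)/65075 = 337324*(1/65075) = 337324/65075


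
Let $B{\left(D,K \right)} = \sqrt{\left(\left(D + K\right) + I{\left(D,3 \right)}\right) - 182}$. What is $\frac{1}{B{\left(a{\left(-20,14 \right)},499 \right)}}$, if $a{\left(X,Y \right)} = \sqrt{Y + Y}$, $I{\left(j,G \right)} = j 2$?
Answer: $\frac{1}{\sqrt{317 + 6 \sqrt{7}}} \approx 0.05481$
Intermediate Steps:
$I{\left(j,G \right)} = 2 j$
$a{\left(X,Y \right)} = \sqrt{2} \sqrt{Y}$ ($a{\left(X,Y \right)} = \sqrt{2 Y} = \sqrt{2} \sqrt{Y}$)
$B{\left(D,K \right)} = \sqrt{-182 + K + 3 D}$ ($B{\left(D,K \right)} = \sqrt{\left(\left(D + K\right) + 2 D\right) - 182} = \sqrt{\left(K + 3 D\right) - 182} = \sqrt{-182 + K + 3 D}$)
$\frac{1}{B{\left(a{\left(-20,14 \right)},499 \right)}} = \frac{1}{\sqrt{-182 + 499 + 3 \sqrt{2} \sqrt{14}}} = \frac{1}{\sqrt{-182 + 499 + 3 \cdot 2 \sqrt{7}}} = \frac{1}{\sqrt{-182 + 499 + 6 \sqrt{7}}} = \frac{1}{\sqrt{317 + 6 \sqrt{7}}}$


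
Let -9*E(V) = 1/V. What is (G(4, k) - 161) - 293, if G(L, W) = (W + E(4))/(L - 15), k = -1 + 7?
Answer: -179999/396 ≈ -454.54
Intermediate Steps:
E(V) = -1/(9*V)
k = 6
G(L, W) = (-1/36 + W)/(-15 + L) (G(L, W) = (W - 1/9/4)/(L - 15) = (W - 1/9*1/4)/(-15 + L) = (W - 1/36)/(-15 + L) = (-1/36 + W)/(-15 + L))
(G(4, k) - 161) - 293 = ((-1/36 + 6)/(-15 + 4) - 161) - 293 = ((215/36)/(-11) - 161) - 293 = (-1/11*215/36 - 161) - 293 = (-215/396 - 161) - 293 = -63971/396 - 293 = -179999/396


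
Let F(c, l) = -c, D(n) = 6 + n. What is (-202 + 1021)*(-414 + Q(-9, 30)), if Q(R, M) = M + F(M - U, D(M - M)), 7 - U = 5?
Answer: -337428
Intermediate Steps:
U = 2 (U = 7 - 1*5 = 7 - 5 = 2)
Q(R, M) = 2 (Q(R, M) = M - (M - 1*2) = M - (M - 2) = M - (-2 + M) = M + (2 - M) = 2)
(-202 + 1021)*(-414 + Q(-9, 30)) = (-202 + 1021)*(-414 + 2) = 819*(-412) = -337428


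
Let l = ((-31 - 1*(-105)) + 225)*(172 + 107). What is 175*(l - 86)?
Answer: 14583625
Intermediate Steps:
l = 83421 (l = ((-31 + 105) + 225)*279 = (74 + 225)*279 = 299*279 = 83421)
175*(l - 86) = 175*(83421 - 86) = 175*83335 = 14583625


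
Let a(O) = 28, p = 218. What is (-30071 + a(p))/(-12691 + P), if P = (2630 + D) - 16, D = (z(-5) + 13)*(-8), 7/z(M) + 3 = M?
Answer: 30043/10174 ≈ 2.9529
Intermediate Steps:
z(M) = 7/(-3 + M)
D = -97 (D = (7/(-3 - 5) + 13)*(-8) = (7/(-8) + 13)*(-8) = (7*(-1/8) + 13)*(-8) = (-7/8 + 13)*(-8) = (97/8)*(-8) = -97)
P = 2517 (P = (2630 - 97) - 16 = 2533 - 16 = 2517)
(-30071 + a(p))/(-12691 + P) = (-30071 + 28)/(-12691 + 2517) = -30043/(-10174) = -30043*(-1/10174) = 30043/10174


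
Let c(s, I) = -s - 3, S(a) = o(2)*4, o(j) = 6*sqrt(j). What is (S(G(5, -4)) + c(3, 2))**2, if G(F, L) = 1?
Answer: 1188 - 288*sqrt(2) ≈ 780.71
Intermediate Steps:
S(a) = 24*sqrt(2) (S(a) = (6*sqrt(2))*4 = 24*sqrt(2))
c(s, I) = -3 - s
(S(G(5, -4)) + c(3, 2))**2 = (24*sqrt(2) + (-3 - 1*3))**2 = (24*sqrt(2) + (-3 - 3))**2 = (24*sqrt(2) - 6)**2 = (-6 + 24*sqrt(2))**2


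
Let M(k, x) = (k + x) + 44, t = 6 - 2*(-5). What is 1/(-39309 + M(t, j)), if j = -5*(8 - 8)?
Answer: -1/39249 ≈ -2.5478e-5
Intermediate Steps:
t = 16 (t = 6 + 10 = 16)
j = 0 (j = -5*0 = 0)
M(k, x) = 44 + k + x
1/(-39309 + M(t, j)) = 1/(-39309 + (44 + 16 + 0)) = 1/(-39309 + 60) = 1/(-39249) = -1/39249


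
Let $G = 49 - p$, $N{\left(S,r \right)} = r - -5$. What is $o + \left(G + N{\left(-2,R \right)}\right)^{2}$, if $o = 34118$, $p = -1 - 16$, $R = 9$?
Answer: $40518$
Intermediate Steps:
$N{\left(S,r \right)} = 5 + r$ ($N{\left(S,r \right)} = r + 5 = 5 + r$)
$p = -17$
$G = 66$ ($G = 49 - -17 = 49 + 17 = 66$)
$o + \left(G + N{\left(-2,R \right)}\right)^{2} = 34118 + \left(66 + \left(5 + 9\right)\right)^{2} = 34118 + \left(66 + 14\right)^{2} = 34118 + 80^{2} = 34118 + 6400 = 40518$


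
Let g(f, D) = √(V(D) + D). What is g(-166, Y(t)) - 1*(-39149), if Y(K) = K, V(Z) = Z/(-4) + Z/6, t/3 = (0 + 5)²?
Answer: 39149 + 5*√11/2 ≈ 39157.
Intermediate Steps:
t = 75 (t = 3*(0 + 5)² = 3*5² = 3*25 = 75)
V(Z) = -Z/12 (V(Z) = Z*(-¼) + Z*(⅙) = -Z/4 + Z/6 = -Z/12)
g(f, D) = √33*√D/6 (g(f, D) = √(-D/12 + D) = √(11*D/12) = √33*√D/6)
g(-166, Y(t)) - 1*(-39149) = √33*√75/6 - 1*(-39149) = √33*(5*√3)/6 + 39149 = 5*√11/2 + 39149 = 39149 + 5*√11/2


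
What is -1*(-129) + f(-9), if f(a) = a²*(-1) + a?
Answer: 39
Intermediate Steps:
f(a) = a - a² (f(a) = -a² + a = a - a²)
-1*(-129) + f(-9) = -1*(-129) - 9*(1 - 1*(-9)) = 129 - 9*(1 + 9) = 129 - 9*10 = 129 - 90 = 39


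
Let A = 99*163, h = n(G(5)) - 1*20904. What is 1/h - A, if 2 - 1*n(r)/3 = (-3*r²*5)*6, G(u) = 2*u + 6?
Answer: -778158413/48222 ≈ -16137.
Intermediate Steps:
G(u) = 6 + 2*u
n(r) = 6 + 270*r² (n(r) = 6 - 3*-3*r²*5*6 = 6 - 3*(-15*r²)*6 = 6 - (-270)*r² = 6 + 270*r²)
h = 48222 (h = (6 + 270*(6 + 2*5)²) - 1*20904 = (6 + 270*(6 + 10)²) - 20904 = (6 + 270*16²) - 20904 = (6 + 270*256) - 20904 = (6 + 69120) - 20904 = 69126 - 20904 = 48222)
A = 16137
1/h - A = 1/48222 - 1*16137 = 1/48222 - 16137 = -778158413/48222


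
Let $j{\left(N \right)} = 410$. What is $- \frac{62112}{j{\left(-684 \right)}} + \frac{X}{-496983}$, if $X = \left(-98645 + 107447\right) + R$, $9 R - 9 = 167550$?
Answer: $- \frac{46319775239}{305644545} \approx -151.55$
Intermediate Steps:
$R = \frac{55853}{3}$ ($R = 1 + \frac{1}{9} \cdot 167550 = 1 + \frac{55850}{3} = \frac{55853}{3} \approx 18618.0$)
$X = \frac{82259}{3}$ ($X = \left(-98645 + 107447\right) + \frac{55853}{3} = 8802 + \frac{55853}{3} = \frac{82259}{3} \approx 27420.0$)
$- \frac{62112}{j{\left(-684 \right)}} + \frac{X}{-496983} = - \frac{62112}{410} + \frac{82259}{3 \left(-496983\right)} = \left(-62112\right) \frac{1}{410} + \frac{82259}{3} \left(- \frac{1}{496983}\right) = - \frac{31056}{205} - \frac{82259}{1490949} = - \frac{46319775239}{305644545}$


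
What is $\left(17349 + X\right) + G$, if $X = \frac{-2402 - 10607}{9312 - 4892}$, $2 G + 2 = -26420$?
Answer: $\frac{18276951}{4420} \approx 4135.1$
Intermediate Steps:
$G = -13211$ ($G = -1 + \frac{1}{2} \left(-26420\right) = -1 - 13210 = -13211$)
$X = - \frac{13009}{4420} \approx -2.9432$
$\left(17349 + X\right) + G = \left(17349 - \frac{13009}{4420}\right) - 13211 = \frac{76669571}{4420} - 13211 = \frac{18276951}{4420}$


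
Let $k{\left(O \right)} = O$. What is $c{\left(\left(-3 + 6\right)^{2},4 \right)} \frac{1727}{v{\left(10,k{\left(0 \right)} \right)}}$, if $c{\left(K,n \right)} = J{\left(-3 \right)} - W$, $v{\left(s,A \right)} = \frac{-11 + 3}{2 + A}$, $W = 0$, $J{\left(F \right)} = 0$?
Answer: $0$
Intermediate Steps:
$v{\left(s,A \right)} = - \frac{8}{2 + A}$
$c{\left(K,n \right)} = 0$ ($c{\left(K,n \right)} = 0 - 0 = 0 + 0 = 0$)
$c{\left(\left(-3 + 6\right)^{2},4 \right)} \frac{1727}{v{\left(10,k{\left(0 \right)} \right)}} = 0 \frac{1727}{\left(-8\right) \frac{1}{2 + 0}} = 0 \frac{1727}{\left(-8\right) \frac{1}{2}} = 0 \frac{1727}{-4} = 0 \cdot 1727 \left(- \frac{1}{4}\right) = 0 \left(- \frac{1727}{4}\right) = 0$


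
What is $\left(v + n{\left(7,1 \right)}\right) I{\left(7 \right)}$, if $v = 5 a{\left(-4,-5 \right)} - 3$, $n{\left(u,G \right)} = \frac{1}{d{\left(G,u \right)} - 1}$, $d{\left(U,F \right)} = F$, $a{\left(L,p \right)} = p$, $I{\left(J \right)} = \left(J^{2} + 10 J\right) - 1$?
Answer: $- \frac{9853}{3} \approx -3284.3$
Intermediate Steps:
$I{\left(J \right)} = -1 + J^{2} + 10 J$
$n{\left(u,G \right)} = \frac{1}{-1 + u}$ ($n{\left(u,G \right)} = \frac{1}{u - 1} = \frac{1}{-1 + u}$)
$v = -28$ ($v = 5 \left(-5\right) - 3 = -25 - 3 = -28$)
$\left(v + n{\left(7,1 \right)}\right) I{\left(7 \right)} = \left(-28 + \frac{1}{-1 + 7}\right) \left(-1 + 7^{2} + 10 \cdot 7\right) = \left(-28 + \frac{1}{6}\right) \left(-1 + 49 + 70\right) = \left(-28 + \frac{1}{6}\right) 118 = \left(- \frac{167}{6}\right) 118 = - \frac{9853}{3}$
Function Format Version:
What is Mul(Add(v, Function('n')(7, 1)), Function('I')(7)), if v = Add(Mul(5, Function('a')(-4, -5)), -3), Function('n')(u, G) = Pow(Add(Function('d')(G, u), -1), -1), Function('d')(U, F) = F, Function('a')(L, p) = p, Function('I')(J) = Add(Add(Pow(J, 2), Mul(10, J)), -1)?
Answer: Rational(-9853, 3) ≈ -3284.3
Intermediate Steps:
Function('I')(J) = Add(-1, Pow(J, 2), Mul(10, J))
Function('n')(u, G) = Pow(Add(-1, u), -1) (Function('n')(u, G) = Pow(Add(u, -1), -1) = Pow(Add(-1, u), -1))
v = -28 (v = Add(Mul(5, -5), -3) = Add(-25, -3) = -28)
Mul(Add(v, Function('n')(7, 1)), Function('I')(7)) = Mul(Add(-28, Pow(Add(-1, 7), -1)), Add(-1, Pow(7, 2), Mul(10, 7))) = Mul(Add(-28, Pow(6, -1)), Add(-1, 49, 70)) = Mul(Add(-28, Rational(1, 6)), 118) = Mul(Rational(-167, 6), 118) = Rational(-9853, 3)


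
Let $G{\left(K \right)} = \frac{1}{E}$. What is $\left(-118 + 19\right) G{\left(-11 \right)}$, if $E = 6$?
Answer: $- \frac{33}{2} \approx -16.5$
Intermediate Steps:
$G{\left(K \right)} = \frac{1}{6}$
$\left(-118 + 19\right) G{\left(-11 \right)} = \left(-118 + 19\right) \frac{1}{6} = \left(-99\right) \frac{1}{6} = - \frac{33}{2}$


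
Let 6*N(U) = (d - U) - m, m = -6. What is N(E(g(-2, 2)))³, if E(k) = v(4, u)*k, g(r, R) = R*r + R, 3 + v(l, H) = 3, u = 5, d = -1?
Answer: 125/216 ≈ 0.57870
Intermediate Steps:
v(l, H) = 0 (v(l, H) = -3 + 3 = 0)
g(r, R) = R + R*r
E(k) = 0 (E(k) = 0*k = 0)
N(U) = ⅚ - U/6 (N(U) = ((-1 - U) - 1*(-6))/6 = ((-1 - U) + 6)/6 = (5 - U)/6 = ⅚ - U/6)
N(E(g(-2, 2)))³ = (⅚ - ⅙*0)³ = (⅚ + 0)³ = (⅚)³ = 125/216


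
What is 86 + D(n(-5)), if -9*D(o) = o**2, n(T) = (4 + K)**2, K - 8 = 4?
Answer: -64762/9 ≈ -7195.8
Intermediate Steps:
K = 12 (K = 8 + 4 = 12)
n(T) = 256 (n(T) = (4 + 12)**2 = 16**2 = 256)
D(o) = -o**2/9
86 + D(n(-5)) = 86 - 1/9*256**2 = 86 - 1/9*65536 = 86 - 65536/9 = -64762/9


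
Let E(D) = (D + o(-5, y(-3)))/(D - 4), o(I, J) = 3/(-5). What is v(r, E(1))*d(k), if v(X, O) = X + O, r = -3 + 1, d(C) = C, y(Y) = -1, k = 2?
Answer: -64/15 ≈ -4.2667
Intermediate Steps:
o(I, J) = -3/5 (o(I, J) = 3*(-1/5) = -3/5)
E(D) = (-3/5 + D)/(-4 + D) (E(D) = (D - 3/5)/(D - 4) = (-3/5 + D)/(-4 + D))
r = -2
v(X, O) = O + X
v(r, E(1))*d(k) = ((-3/5 + 1)/(-4 + 1) - 2)*2 = ((2/5)/(-3) - 2)*2 = (-1/3*2/5 - 2)*2 = (-2/15 - 2)*2 = -32/15*2 = -64/15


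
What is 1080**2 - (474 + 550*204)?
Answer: 1053726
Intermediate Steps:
1080**2 - (474 + 550*204) = 1166400 - (474 + 112200) = 1166400 - 1*112674 = 1166400 - 112674 = 1053726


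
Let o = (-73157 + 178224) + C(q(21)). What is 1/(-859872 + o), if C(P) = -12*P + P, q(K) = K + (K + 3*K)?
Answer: -1/755960 ≈ -1.3228e-6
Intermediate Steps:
q(K) = 5*K (q(K) = K + 4*K = 5*K)
C(P) = -11*P
o = 103912 (o = (-73157 + 178224) - 55*21 = 105067 - 11*105 = 105067 - 1155 = 103912)
1/(-859872 + o) = 1/(-859872 + 103912) = 1/(-755960) = -1/755960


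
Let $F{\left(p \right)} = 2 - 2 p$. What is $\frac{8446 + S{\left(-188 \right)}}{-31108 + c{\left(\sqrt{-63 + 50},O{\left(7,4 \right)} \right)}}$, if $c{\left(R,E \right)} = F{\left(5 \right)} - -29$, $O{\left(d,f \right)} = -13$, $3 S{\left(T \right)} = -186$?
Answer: $- \frac{8384}{31087} \approx -0.26969$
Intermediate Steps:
$S{\left(T \right)} = -62$ ($S{\left(T \right)} = \frac{1}{3} \left(-186\right) = -62$)
$c{\left(R,E \right)} = 21$ ($c{\left(R,E \right)} = \left(2 - 10\right) - -29 = \left(2 - 10\right) + 29 = -8 + 29 = 21$)
$\frac{8446 + S{\left(-188 \right)}}{-31108 + c{\left(\sqrt{-63 + 50},O{\left(7,4 \right)} \right)}} = \frac{8446 - 62}{-31108 + 21} = \frac{8384}{-31087} = 8384 \left(- \frac{1}{31087}\right) = - \frac{8384}{31087}$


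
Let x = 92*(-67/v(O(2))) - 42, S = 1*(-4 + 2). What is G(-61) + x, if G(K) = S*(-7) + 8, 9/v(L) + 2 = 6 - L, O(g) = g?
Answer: -12508/9 ≈ -1389.8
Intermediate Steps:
v(L) = 9/(4 - L) (v(L) = 9/(-2 + (6 - L)) = 9/(4 - L))
S = -2 (S = 1*(-2) = -2)
G(K) = 22 (G(K) = -2*(-7) + 8 = 14 + 8 = 22)
x = -12706/9 (x = 92*(-67/((-9/(-4 + 2)))) - 42 = 92*(-67/((-9/(-2)))) - 42 = 92*(-67/((-9*(-1/2)))) - 42 = 92*(-67/9/2) - 42 = 92*(-67*2/9) - 42 = 92*(-134/9) - 42 = -12328/9 - 42 = -12706/9 ≈ -1411.8)
G(-61) + x = 22 - 12706/9 = -12508/9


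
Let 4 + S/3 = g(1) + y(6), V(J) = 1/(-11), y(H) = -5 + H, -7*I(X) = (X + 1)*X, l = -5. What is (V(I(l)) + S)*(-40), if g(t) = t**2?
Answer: 2680/11 ≈ 243.64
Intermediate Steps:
I(X) = -X*(1 + X)/7 (I(X) = -(X + 1)*X/7 = -(1 + X)*X/7 = -X*(1 + X)/7)
V(J) = -1/11
S = -6 (S = -12 + 3*(1**2 + (-5 + 6)) = -12 + 3*(1 + 1) = -12 + 3*2 = -12 + 6 = -6)
(V(I(l)) + S)*(-40) = (-1/11 - 6)*(-40) = -67/11*(-40) = 2680/11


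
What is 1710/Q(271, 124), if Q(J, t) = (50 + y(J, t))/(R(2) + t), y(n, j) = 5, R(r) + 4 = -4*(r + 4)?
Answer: 32832/11 ≈ 2984.7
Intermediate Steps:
R(r) = -20 - 4*r (R(r) = -4 - 4*(r + 4) = -4 - 4*(4 + r) = -4 + (-16 - 4*r) = -20 - 4*r)
Q(J, t) = 55/(-28 + t) (Q(J, t) = (50 + 5)/((-20 - 4*2) + t) = 55/((-20 - 8) + t) = 55/(-28 + t))
1710/Q(271, 124) = 1710/((55/(-28 + 124))) = 1710/((55/96)) = 1710/((55*(1/96))) = 1710/(55/96) = 1710*(96/55) = 32832/11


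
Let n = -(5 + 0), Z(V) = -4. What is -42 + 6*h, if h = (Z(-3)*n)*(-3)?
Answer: -402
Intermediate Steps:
n = -5 (n = -1*5 = -5)
h = -60 (h = -4*(-5)*(-3) = 20*(-3) = -60)
-42 + 6*h = -42 + 6*(-60) = -42 - 360 = -402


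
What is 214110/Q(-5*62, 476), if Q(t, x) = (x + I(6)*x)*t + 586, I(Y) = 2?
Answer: -107055/221047 ≈ -0.48431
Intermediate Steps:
Q(t, x) = 586 + 3*t*x (Q(t, x) = (x + 2*x)*t + 586 = (3*x)*t + 586 = 3*t*x + 586 = 586 + 3*t*x)
214110/Q(-5*62, 476) = 214110/(586 + 3*(-5*62)*476) = 214110/(586 + 3*(-310)*476) = 214110/(586 - 442680) = 214110/(-442094) = 214110*(-1/442094) = -107055/221047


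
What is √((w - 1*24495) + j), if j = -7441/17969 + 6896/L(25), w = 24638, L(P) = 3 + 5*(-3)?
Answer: I*√25624723254/7701 ≈ 20.787*I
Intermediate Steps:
L(P) = -12 (L(P) = 3 - 15 = -12)
j = -4428697/7701 (j = -7441/17969 + 6896/(-12) = -7441*1/17969 + 6896*(-1/12) = -1063/2567 - 1724/3 = -4428697/7701 ≈ -575.08)
√((w - 1*24495) + j) = √((24638 - 1*24495) - 4428697/7701) = √((24638 - 24495) - 4428697/7701) = √(143 - 4428697/7701) = √(-3327454/7701) = I*√25624723254/7701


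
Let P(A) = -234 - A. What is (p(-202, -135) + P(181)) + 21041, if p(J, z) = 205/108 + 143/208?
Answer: 8911549/432 ≈ 20629.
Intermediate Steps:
p(J, z) = 1117/432 (p(J, z) = 205*(1/108) + 143*(1/208) = 205/108 + 11/16 = 1117/432)
(p(-202, -135) + P(181)) + 21041 = (1117/432 + (-234 - 1*181)) + 21041 = (1117/432 + (-234 - 181)) + 21041 = (1117/432 - 415) + 21041 = -178163/432 + 21041 = 8911549/432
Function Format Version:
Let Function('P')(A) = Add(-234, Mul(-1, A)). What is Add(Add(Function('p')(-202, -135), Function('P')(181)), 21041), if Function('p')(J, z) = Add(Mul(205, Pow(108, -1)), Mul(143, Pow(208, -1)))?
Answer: Rational(8911549, 432) ≈ 20629.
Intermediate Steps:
Function('p')(J, z) = Rational(1117, 432) (Function('p')(J, z) = Add(Mul(205, Rational(1, 108)), Mul(143, Rational(1, 208))) = Add(Rational(205, 108), Rational(11, 16)) = Rational(1117, 432))
Add(Add(Function('p')(-202, -135), Function('P')(181)), 21041) = Add(Add(Rational(1117, 432), Add(-234, Mul(-1, 181))), 21041) = Add(Add(Rational(1117, 432), Add(-234, -181)), 21041) = Add(Add(Rational(1117, 432), -415), 21041) = Add(Rational(-178163, 432), 21041) = Rational(8911549, 432)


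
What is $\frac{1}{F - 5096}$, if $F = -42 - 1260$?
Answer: $- \frac{1}{6398} \approx -0.0001563$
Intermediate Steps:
$F = -1302$ ($F = -42 - 1260 = -1302$)
$\frac{1}{F - 5096} = \frac{1}{-1302 - 5096} = \frac{1}{-6398} = - \frac{1}{6398}$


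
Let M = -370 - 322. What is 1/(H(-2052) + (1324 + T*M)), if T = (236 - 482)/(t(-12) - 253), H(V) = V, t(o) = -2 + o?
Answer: -89/121536 ≈ -0.00073229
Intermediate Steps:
M = -692
T = 82/89 (T = (236 - 482)/((-2 - 12) - 253) = -246/(-14 - 253) = -246/(-267) = -246*(-1/267) = 82/89 ≈ 0.92135)
1/(H(-2052) + (1324 + T*M)) = 1/(-2052 + (1324 + (82/89)*(-692))) = 1/(-2052 + (1324 - 56744/89)) = 1/(-2052 + 61092/89) = 1/(-121536/89) = -89/121536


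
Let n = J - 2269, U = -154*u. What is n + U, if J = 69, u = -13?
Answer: -198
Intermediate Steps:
U = 2002 (U = -154*(-13) = 2002)
n = -2200 (n = 69 - 2269 = -2200)
n + U = -2200 + 2002 = -198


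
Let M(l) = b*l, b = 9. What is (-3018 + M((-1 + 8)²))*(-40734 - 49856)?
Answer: 233450430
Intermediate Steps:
M(l) = 9*l
(-3018 + M((-1 + 8)²))*(-40734 - 49856) = (-3018 + 9*(-1 + 8)²)*(-40734 - 49856) = (-3018 + 9*7²)*(-90590) = (-3018 + 9*49)*(-90590) = (-3018 + 441)*(-90590) = -2577*(-90590) = 233450430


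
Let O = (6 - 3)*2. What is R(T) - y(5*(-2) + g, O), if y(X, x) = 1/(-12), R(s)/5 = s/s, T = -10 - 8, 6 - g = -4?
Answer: 61/12 ≈ 5.0833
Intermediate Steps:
g = 10 (g = 6 - 1*(-4) = 6 + 4 = 10)
T = -18
R(s) = 5 (R(s) = 5*(s/s) = 5*1 = 5)
O = 6 (O = 3*2 = 6)
y(X, x) = -1/12
R(T) - y(5*(-2) + g, O) = 5 - 1*(-1/12) = 5 + 1/12 = 61/12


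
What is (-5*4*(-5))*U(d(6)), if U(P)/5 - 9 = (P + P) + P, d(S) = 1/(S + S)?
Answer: 4625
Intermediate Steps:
d(S) = 1/(2*S)
U(P) = 45 + 15*P (U(P) = 45 + 5*((P + P) + P) = 45 + 5*(2*P + P) = 45 + 5*(3*P) = 45 + 15*P)
(-5*4*(-5))*U(d(6)) = (-5*4*(-5))*(45 + 15*((1/2)/6)) = (-20*(-5))*(45 + 15*((1/2)*(1/6))) = 100*(45 + 15*(1/12)) = 100*(45 + 5/4) = 100*(185/4) = 4625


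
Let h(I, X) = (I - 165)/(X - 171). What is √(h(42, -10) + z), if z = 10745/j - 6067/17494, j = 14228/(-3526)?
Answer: 5*I*√3377487280123997784773/5631467299 ≈ 51.599*I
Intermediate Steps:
j = -7114/1763 (j = 14228*(-1/3526) = -7114/1763 ≈ -4.0352)
z = -82859903132/31113079 (z = 10745/(-7114/1763) - 6067/17494 = 10745*(-1763/7114) - 6067*1/17494 = -18943435/7114 - 6067/17494 = -82859903132/31113079 ≈ -2663.2)
h(I, X) = (-165 + I)/(-171 + X)
√(h(42, -10) + z) = √((-165 + 42)/(-171 - 10) - 82859903132/31113079) = √(-123/(-181) - 82859903132/31113079) = √(-1/181*(-123) - 82859903132/31113079) = √(123/181 - 82859903132/31113079) = √(-14993815558175/5631467299) = 5*I*√3377487280123997784773/5631467299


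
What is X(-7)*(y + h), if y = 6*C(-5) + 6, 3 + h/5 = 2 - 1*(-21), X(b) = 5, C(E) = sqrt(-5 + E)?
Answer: 530 + 30*I*sqrt(10) ≈ 530.0 + 94.868*I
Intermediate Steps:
h = 100 (h = -15 + 5*(2 - 1*(-21)) = -15 + 5*(2 + 21) = -15 + 5*23 = -15 + 115 = 100)
y = 6 + 6*I*sqrt(10) (y = 6*sqrt(-5 - 5) + 6 = 6*sqrt(-10) + 6 = 6*(I*sqrt(10)) + 6 = 6*I*sqrt(10) + 6 = 6 + 6*I*sqrt(10) ≈ 6.0 + 18.974*I)
X(-7)*(y + h) = 5*((6 + 6*I*sqrt(10)) + 100) = 5*(106 + 6*I*sqrt(10)) = 530 + 30*I*sqrt(10)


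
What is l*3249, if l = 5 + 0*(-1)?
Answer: 16245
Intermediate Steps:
l = 5 (l = 5 + 0 = 5)
l*3249 = 5*3249 = 16245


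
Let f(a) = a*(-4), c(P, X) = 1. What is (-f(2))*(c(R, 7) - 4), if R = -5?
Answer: -24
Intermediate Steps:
f(a) = -4*a
(-f(2))*(c(R, 7) - 4) = (-(-4)*2)*(1 - 4) = -1*(-8)*(-3) = 8*(-3) = -24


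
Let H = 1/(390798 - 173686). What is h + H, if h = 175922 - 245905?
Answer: -15194149095/217112 ≈ -69983.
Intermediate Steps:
h = -69983
H = 1/217112 ≈ 4.6059e-6
h + H = -69983 + 1/217112 = -15194149095/217112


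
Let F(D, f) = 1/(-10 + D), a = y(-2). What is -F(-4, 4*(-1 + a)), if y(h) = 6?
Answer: 1/14 ≈ 0.071429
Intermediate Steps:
a = 6
-F(-4, 4*(-1 + a)) = -1/(-10 - 4) = -1/(-14) = -1*(-1/14) = 1/14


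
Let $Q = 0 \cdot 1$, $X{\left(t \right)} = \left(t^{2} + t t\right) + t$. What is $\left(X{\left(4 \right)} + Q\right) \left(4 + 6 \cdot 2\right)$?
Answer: $576$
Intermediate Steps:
$X{\left(t \right)} = t + 2 t^{2}$ ($X{\left(t \right)} = \left(t^{2} + t^{2}\right) + t = 2 t^{2} + t = t + 2 t^{2}$)
$Q = 0$
$\left(X{\left(4 \right)} + Q\right) \left(4 + 6 \cdot 2\right) = \left(4 \left(1 + 2 \cdot 4\right) + 0\right) \left(4 + 6 \cdot 2\right) = \left(4 \left(1 + 8\right) + 0\right) \left(4 + 12\right) = \left(4 \cdot 9 + 0\right) 16 = \left(36 + 0\right) 16 = 36 \cdot 16 = 576$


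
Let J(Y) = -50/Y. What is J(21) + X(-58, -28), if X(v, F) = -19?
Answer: -449/21 ≈ -21.381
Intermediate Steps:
J(21) + X(-58, -28) = -50/21 - 19 = -449/21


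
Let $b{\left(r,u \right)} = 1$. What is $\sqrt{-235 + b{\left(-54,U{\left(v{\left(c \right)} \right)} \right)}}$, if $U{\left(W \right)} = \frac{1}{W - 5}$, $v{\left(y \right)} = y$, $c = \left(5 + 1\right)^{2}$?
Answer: $3 i \sqrt{26} \approx 15.297 i$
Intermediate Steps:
$c = 36$ ($c = 6^{2} = 36$)
$U{\left(W \right)} = \frac{1}{-5 + W}$
$\sqrt{-235 + b{\left(-54,U{\left(v{\left(c \right)} \right)} \right)}} = \sqrt{-235 + 1} = \sqrt{-234} = 3 i \sqrt{26}$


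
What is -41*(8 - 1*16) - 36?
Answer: 292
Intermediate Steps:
-41*(8 - 1*16) - 36 = -41*(8 - 16) - 36 = -41*(-8) - 36 = 328 - 36 = 292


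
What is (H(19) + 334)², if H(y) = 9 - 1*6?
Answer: 113569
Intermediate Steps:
H(y) = 3 (H(y) = 9 - 6 = 3)
(H(19) + 334)² = (3 + 334)² = 337² = 113569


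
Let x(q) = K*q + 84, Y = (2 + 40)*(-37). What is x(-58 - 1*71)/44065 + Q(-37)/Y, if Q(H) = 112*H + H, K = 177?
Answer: 574841/264390 ≈ 2.1742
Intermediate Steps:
Y = -1554 (Y = 42*(-37) = -1554)
Q(H) = 113*H
x(q) = 84 + 177*q (x(q) = 177*q + 84 = 84 + 177*q)
x(-58 - 1*71)/44065 + Q(-37)/Y = (84 + 177*(-58 - 1*71))/44065 + (113*(-37))/(-1554) = (84 + 177*(-58 - 71))*(1/44065) - 4181*(-1/1554) = (84 + 177*(-129))*(1/44065) + 113/42 = (84 - 22833)*(1/44065) + 113/42 = -22749*1/44065 + 113/42 = -22749/44065 + 113/42 = 574841/264390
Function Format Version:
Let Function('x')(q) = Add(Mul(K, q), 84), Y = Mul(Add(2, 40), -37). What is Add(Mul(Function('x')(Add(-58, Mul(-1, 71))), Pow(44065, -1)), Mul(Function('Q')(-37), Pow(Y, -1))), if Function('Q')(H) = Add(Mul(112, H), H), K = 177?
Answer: Rational(574841, 264390) ≈ 2.1742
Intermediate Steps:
Y = -1554 (Y = Mul(42, -37) = -1554)
Function('Q')(H) = Mul(113, H)
Function('x')(q) = Add(84, Mul(177, q)) (Function('x')(q) = Add(Mul(177, q), 84) = Add(84, Mul(177, q)))
Add(Mul(Function('x')(Add(-58, Mul(-1, 71))), Pow(44065, -1)), Mul(Function('Q')(-37), Pow(Y, -1))) = Add(Mul(Add(84, Mul(177, Add(-58, Mul(-1, 71)))), Pow(44065, -1)), Mul(Mul(113, -37), Pow(-1554, -1))) = Add(Mul(Add(84, Mul(177, Add(-58, -71))), Rational(1, 44065)), Mul(-4181, Rational(-1, 1554))) = Add(Mul(Add(84, Mul(177, -129)), Rational(1, 44065)), Rational(113, 42)) = Add(Mul(Add(84, -22833), Rational(1, 44065)), Rational(113, 42)) = Add(Mul(-22749, Rational(1, 44065)), Rational(113, 42)) = Add(Rational(-22749, 44065), Rational(113, 42)) = Rational(574841, 264390)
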